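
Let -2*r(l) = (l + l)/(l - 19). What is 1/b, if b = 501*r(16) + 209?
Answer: 1/2881 ≈ 0.00034710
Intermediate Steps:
r(l) = -l/(-19 + l) (r(l) = -(l + l)/(2*(l - 19)) = -2*l/(2*(-19 + l)) = -l/(-19 + l))
b = 2881 (b = 501*(-1*16/(-19 + 16)) + 209 = 501*(-1*16/(-3)) + 209 = 501*(-1*16*(-1/3)) + 209 = 501*(16/3) + 209 = 2672 + 209 = 2881)
1/b = 1/2881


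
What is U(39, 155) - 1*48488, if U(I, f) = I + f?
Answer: -48294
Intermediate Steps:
U(39, 155) - 1*48488 = (39 + 155) - 1*48488 = 194 - 48488 = -48294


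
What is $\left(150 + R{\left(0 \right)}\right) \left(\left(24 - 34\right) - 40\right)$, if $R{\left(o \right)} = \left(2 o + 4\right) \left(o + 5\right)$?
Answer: $-8500$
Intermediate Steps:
$R{\left(o \right)} = \left(4 + 2 o\right) \left(5 + o\right)$
$\left(150 + R{\left(0 \right)}\right) \left(\left(24 - 34\right) - 40\right) = \left(150 + \left(20 + 2 \cdot 0^{2} + 14 \cdot 0\right)\right) \left(\left(24 - 34\right) - 40\right) = \left(150 + \left(20 + 2 \cdot 0 + 0\right)\right) \left(-10 - 40\right) = \left(150 + \left(20 + 0 + 0\right)\right) \left(-50\right) = \left(150 + 20\right) \left(-50\right) = 170 \left(-50\right) = -8500$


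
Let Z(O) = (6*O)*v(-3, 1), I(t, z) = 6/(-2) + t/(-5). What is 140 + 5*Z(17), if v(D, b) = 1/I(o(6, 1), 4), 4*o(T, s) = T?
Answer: -160/11 ≈ -14.545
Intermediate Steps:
o(T, s) = T/4
I(t, z) = -3 - t/5 (I(t, z) = 6*(-½) + t*(-⅕) = -3 - t/5)
v(D, b) = -10/33 (v(D, b) = 1/(-3 - 6/20) = 1/(-3 - ⅕*3/2) = 1/(-3 - 3/10) = 1/(-33/10) = -10/33)
Z(O) = -20*O/11 (Z(O) = (6*O)*(-10/33) = -20*O/11)
140 + 5*Z(17) = 140 + 5*(-20/11*17) = 140 + 5*(-340/11) = 140 - 1700/11 = -160/11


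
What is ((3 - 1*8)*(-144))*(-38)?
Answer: -27360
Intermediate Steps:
((3 - 1*8)*(-144))*(-38) = ((3 - 8)*(-144))*(-38) = -5*(-144)*(-38) = 720*(-38) = -27360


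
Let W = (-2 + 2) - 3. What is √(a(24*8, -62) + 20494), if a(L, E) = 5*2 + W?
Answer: √20501 ≈ 143.18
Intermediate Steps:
W = -3 (W = 0 - 3 = -3)
a(L, E) = 7 (a(L, E) = 5*2 - 3 = 10 - 3 = 7)
√(a(24*8, -62) + 20494) = √(7 + 20494) = √20501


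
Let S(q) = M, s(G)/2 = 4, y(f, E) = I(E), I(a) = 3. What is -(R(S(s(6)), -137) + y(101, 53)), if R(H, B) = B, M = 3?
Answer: 134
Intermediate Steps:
y(f, E) = 3
s(G) = 8 (s(G) = 2*4 = 8)
S(q) = 3
-(R(S(s(6)), -137) + y(101, 53)) = -(-137 + 3) = -1*(-134) = 134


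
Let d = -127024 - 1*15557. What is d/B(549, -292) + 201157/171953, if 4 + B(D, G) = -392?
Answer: 8198962955/22697796 ≈ 361.22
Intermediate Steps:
B(D, G) = -396 (B(D, G) = -4 - 392 = -396)
d = -142581 (d = -127024 - 15557 = -142581)
d/B(549, -292) + 201157/171953 = -142581/(-396) + 201157/171953 = -142581*(-1/396) + 201157*(1/171953) = 47527/132 + 201157/171953 = 8198962955/22697796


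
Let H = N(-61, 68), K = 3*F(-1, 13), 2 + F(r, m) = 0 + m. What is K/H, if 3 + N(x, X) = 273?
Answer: 11/90 ≈ 0.12222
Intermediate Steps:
F(r, m) = -2 + m (F(r, m) = -2 + (0 + m) = -2 + m)
N(x, X) = 270 (N(x, X) = -3 + 273 = 270)
K = 33 (K = 3*(-2 + 13) = 3*11 = 33)
H = 270
K/H = 33/270 = 33*(1/270) = 11/90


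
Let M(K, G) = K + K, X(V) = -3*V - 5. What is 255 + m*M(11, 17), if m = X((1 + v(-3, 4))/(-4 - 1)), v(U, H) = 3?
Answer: 989/5 ≈ 197.80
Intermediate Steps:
X(V) = -5 - 3*V
M(K, G) = 2*K
m = -13/5 (m = -5 - 3*(1 + 3)/(-4 - 1) = -5 - 12/(-5) = -5 - 12*(-1)/5 = -5 - 3*(-⅘) = -5 + 12/5 = -13/5 ≈ -2.6000)
255 + m*M(11, 17) = 255 - 26*11/5 = 255 - 13/5*22 = 255 - 286/5 = 989/5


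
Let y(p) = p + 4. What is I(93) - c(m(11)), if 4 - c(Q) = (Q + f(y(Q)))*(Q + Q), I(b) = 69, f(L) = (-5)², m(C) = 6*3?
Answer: 1613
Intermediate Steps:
m(C) = 18
y(p) = 4 + p
f(L) = 25
c(Q) = 4 - 2*Q*(25 + Q) (c(Q) = 4 - (Q + 25)*(Q + Q) = 4 - (25 + Q)*2*Q = 4 - 2*Q*(25 + Q))
I(93) - c(m(11)) = 69 - (4 - 50*18 - 2*18²) = 69 - (4 - 900 - 2*324) = 69 - (4 - 900 - 648) = 69 - 1*(-1544) = 69 + 1544 = 1613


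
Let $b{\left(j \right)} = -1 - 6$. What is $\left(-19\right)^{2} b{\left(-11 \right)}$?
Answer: $-2527$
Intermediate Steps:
$b{\left(j \right)} = -7$ ($b{\left(j \right)} = -1 - 6 = -7$)
$\left(-19\right)^{2} b{\left(-11 \right)} = \left(-19\right)^{2} \left(-7\right) = 361 \left(-7\right) = -2527$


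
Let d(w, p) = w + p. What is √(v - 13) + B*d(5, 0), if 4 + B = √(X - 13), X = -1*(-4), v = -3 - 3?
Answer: -20 + 15*I + I*√19 ≈ -20.0 + 19.359*I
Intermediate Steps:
d(w, p) = p + w
v = -6
X = 4
B = -4 + 3*I (B = -4 + √(4 - 13) = -4 + √(-9) = -4 + 3*I ≈ -4.0 + 3.0*I)
√(v - 13) + B*d(5, 0) = √(-6 - 13) + (-4 + 3*I)*(0 + 5) = √(-19) + (-4 + 3*I)*5 = I*√19 + (-20 + 15*I) = -20 + 15*I + I*√19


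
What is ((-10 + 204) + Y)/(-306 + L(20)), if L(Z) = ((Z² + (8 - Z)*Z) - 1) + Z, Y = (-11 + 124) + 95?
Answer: -402/127 ≈ -3.1654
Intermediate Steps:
Y = 208 (Y = 113 + 95 = 208)
L(Z) = -1 + Z + Z² + Z*(8 - Z) (L(Z) = ((Z² + Z*(8 - Z)) - 1) + Z = (-1 + Z² + Z*(8 - Z)) + Z = -1 + Z + Z² + Z*(8 - Z))
((-10 + 204) + Y)/(-306 + L(20)) = ((-10 + 204) + 208)/(-306 + (-1 + 9*20)) = (194 + 208)/(-306 + (-1 + 180)) = 402/(-306 + 179) = 402/(-127) = -1/127*402 = -402/127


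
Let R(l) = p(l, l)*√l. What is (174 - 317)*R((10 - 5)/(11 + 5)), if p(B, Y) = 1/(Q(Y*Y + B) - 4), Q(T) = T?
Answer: 9152*√5/919 ≈ 22.268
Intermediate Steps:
p(B, Y) = 1/(-4 + B + Y²) (p(B, Y) = 1/((Y*Y + B) - 4) = 1/((Y² + B) - 4) = 1/((B + Y²) - 4) = 1/(-4 + B + Y²))
R(l) = √l/(-4 + l + l²)
(174 - 317)*R((10 - 5)/(11 + 5)) = (174 - 317)*(√((10 - 5)/(11 + 5))/(-4 + (10 - 5)/(11 + 5) + ((10 - 5)/(11 + 5))²)) = -143*√(5/16)/(-4 + 5/16 + (5/16)²) = -143*√5/4/(-4 + 5/16 + 25/256) = -143*√5/4/(-919/256) = -143*√5/4*(-256)/919 = -(-9152)*√5/919 = 9152*√5/919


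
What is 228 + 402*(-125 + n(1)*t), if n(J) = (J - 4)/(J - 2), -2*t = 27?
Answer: -66303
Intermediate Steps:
t = -27/2 (t = -1/2*27 = -27/2 ≈ -13.500)
n(J) = (-4 + J)/(-2 + J)
228 + 402*(-125 + n(1)*t) = 228 + 402*(-125 + ((-4 + 1)/(-2 + 1))*(-27/2)) = 228 + 402*(-125 + (-3/(-1))*(-27/2)) = 228 + 402*(-125 - 1*(-3)*(-27/2)) = 228 + 402*(-125 + 3*(-27/2)) = 228 + 402*(-125 - 81/2) = 228 + 402*(-331/2) = 228 - 66531 = -66303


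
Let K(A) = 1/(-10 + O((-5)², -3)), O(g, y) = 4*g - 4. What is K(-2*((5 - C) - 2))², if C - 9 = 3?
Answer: 1/7396 ≈ 0.00013521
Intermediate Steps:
C = 12 (C = 9 + 3 = 12)
O(g, y) = -4 + 4*g
K(A) = 1/86 (K(A) = 1/(-10 + (-4 + 4*(-5)²)) = 1/(-10 + (-4 + 4*25)) = 1/(-10 + (-4 + 100)) = 1/(-10 + 96) = 1/86)
K(-2*((5 - C) - 2))² = (1/86)² = 1/7396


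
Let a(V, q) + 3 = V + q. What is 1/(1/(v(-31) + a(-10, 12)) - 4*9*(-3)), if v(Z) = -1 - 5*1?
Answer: 7/755 ≈ 0.0092715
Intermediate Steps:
a(V, q) = -3 + V + q (a(V, q) = -3 + (V + q) = -3 + V + q)
v(Z) = -6 (v(Z) = -1 - 5 = -6)
1/(1/(v(-31) + a(-10, 12)) - 4*9*(-3)) = 1/(1/(-6 + (-3 - 10 + 12)) - 4*9*(-3)) = 1/(1/(-6 - 1) - 36*(-3)) = 1/(1/(-7) + 108) = 1/(-1/7 + 108) = 1/(755/7) = 7/755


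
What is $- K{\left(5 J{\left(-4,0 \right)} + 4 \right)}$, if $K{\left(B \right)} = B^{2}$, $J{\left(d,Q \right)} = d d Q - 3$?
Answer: $-121$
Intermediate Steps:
$J{\left(d,Q \right)} = -3 + Q d^{2}$ ($J{\left(d,Q \right)} = d^{2} Q - 3 = Q d^{2} - 3 = -3 + Q d^{2}$)
$- K{\left(5 J{\left(-4,0 \right)} + 4 \right)} = - \left(5 \left(-3 + 0 \left(-4\right)^{2}\right) + 4\right)^{2} = - \left(5 \left(-3 + 0 \cdot 16\right) + 4\right)^{2} = - \left(5 \left(-3 + 0\right) + 4\right)^{2} = - \left(5 \left(-3\right) + 4\right)^{2} = - \left(-15 + 4\right)^{2} = - \left(-11\right)^{2} = \left(-1\right) 121 = -121$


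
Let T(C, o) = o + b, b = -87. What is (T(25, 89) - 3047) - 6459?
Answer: -9504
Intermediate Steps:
T(C, o) = -87 + o (T(C, o) = o - 87 = -87 + o)
(T(25, 89) - 3047) - 6459 = ((-87 + 89) - 3047) - 6459 = (2 - 3047) - 6459 = -3045 - 6459 = -9504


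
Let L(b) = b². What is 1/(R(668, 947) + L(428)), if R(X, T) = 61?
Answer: 1/183245 ≈ 5.4572e-6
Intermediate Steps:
1/(R(668, 947) + L(428)) = 1/(61 + 428²) = 1/(61 + 183184) = 1/183245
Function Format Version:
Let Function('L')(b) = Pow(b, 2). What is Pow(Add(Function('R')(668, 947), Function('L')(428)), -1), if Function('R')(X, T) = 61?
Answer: Rational(1, 183245) ≈ 5.4572e-6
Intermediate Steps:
Pow(Add(Function('R')(668, 947), Function('L')(428)), -1) = Pow(Add(61, Pow(428, 2)), -1) = Pow(Add(61, 183184), -1) = Pow(183245, -1) = Rational(1, 183245)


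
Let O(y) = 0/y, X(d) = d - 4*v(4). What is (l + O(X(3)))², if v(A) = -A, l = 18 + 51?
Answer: 4761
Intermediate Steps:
l = 69
X(d) = 16 + d (X(d) = d - (-4)*4 = d - 4*(-4) = d + 16 = 16 + d)
O(y) = 0
(l + O(X(3)))² = (69 + 0)² = 69² = 4761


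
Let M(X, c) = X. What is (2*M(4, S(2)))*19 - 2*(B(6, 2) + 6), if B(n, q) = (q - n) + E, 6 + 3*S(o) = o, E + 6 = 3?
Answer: 154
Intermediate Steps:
E = -3 (E = -6 + 3 = -3)
S(o) = -2 + o/3
B(n, q) = -3 + q - n (B(n, q) = (q - n) - 3 = -3 + q - n)
(2*M(4, S(2)))*19 - 2*(B(6, 2) + 6) = (2*4)*19 - 2*((-3 + 2 - 1*6) + 6) = 8*19 - 2*((-3 + 2 - 6) + 6) = 152 - 2*(-7 + 6) = 152 - 2*(-1) = 152 + 2 = 154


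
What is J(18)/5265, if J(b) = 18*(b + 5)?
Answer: 46/585 ≈ 0.078632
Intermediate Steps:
J(b) = 90 + 18*b (J(b) = 18*(5 + b) = 90 + 18*b)
J(18)/5265 = (90 + 18*18)/5265 = (90 + 324)*(1/5265) = 414*(1/5265) = 46/585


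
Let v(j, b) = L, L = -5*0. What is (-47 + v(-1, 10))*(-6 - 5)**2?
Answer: -5687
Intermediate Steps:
L = 0
v(j, b) = 0
(-47 + v(-1, 10))*(-6 - 5)**2 = (-47 + 0)*(-6 - 5)**2 = -47*(-11)**2 = -47*121 = -5687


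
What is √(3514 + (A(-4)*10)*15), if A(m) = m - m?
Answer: √3514 ≈ 59.279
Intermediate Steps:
A(m) = 0
√(3514 + (A(-4)*10)*15) = √(3514 + (0*10)*15) = √(3514 + 0*15) = √(3514 + 0) = √3514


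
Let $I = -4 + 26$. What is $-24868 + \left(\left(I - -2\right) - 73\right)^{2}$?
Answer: $-22467$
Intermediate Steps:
$I = 22$
$-24868 + \left(\left(I - -2\right) - 73\right)^{2} = -24868 + \left(\left(22 - -2\right) - 73\right)^{2} = -24868 + \left(\left(22 + 2\right) - 73\right)^{2} = -24868 + \left(24 - 73\right)^{2} = -24868 + \left(-49\right)^{2} = -24868 + 2401 = -22467$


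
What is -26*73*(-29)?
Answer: 55042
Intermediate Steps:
-26*73*(-29) = -1898*(-29) = 55042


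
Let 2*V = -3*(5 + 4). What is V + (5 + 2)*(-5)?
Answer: -97/2 ≈ -48.500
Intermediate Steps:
V = -27/2 (V = (-3*(5 + 4))/2 = (-3*9)/2 = (½)*(-27) = -27/2 ≈ -13.500)
V + (5 + 2)*(-5) = -27/2 + (5 + 2)*(-5) = -27/2 + 7*(-5) = -27/2 - 35 = -97/2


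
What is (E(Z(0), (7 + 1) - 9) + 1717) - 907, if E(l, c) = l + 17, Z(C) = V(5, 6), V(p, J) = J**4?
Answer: 2123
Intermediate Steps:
Z(C) = 1296 (Z(C) = 6**4 = 1296)
E(l, c) = 17 + l
(E(Z(0), (7 + 1) - 9) + 1717) - 907 = ((17 + 1296) + 1717) - 907 = (1313 + 1717) - 907 = 3030 - 907 = 2123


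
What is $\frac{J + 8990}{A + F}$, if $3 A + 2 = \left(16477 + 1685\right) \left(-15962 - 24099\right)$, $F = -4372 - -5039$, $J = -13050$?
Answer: $\frac{12180}{727585883} \approx 1.674 \cdot 10^{-5}$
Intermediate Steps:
$F = 667$ ($F = -4372 + 5039 = 667$)
$A = - \frac{727587884}{3}$ ($A = - \frac{2}{3} + \frac{\left(16477 + 1685\right) \left(-15962 - 24099\right)}{3} = - \frac{2}{3} + \frac{18162 \left(-40061\right)}{3} = - \frac{2}{3} + \frac{1}{3} \left(-727587882\right) = - \frac{2}{3} - 242529294 = - \frac{727587884}{3} \approx -2.4253 \cdot 10^{8}$)
$\frac{J + 8990}{A + F} = \frac{-13050 + 8990}{- \frac{727587884}{3} + 667} = - \frac{4060}{- \frac{727585883}{3}} = \left(-4060\right) \left(- \frac{3}{727585883}\right) = \frac{12180}{727585883}$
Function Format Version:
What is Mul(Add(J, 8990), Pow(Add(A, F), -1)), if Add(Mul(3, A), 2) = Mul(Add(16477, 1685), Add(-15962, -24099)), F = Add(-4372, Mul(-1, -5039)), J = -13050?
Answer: Rational(12180, 727585883) ≈ 1.6740e-5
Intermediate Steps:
F = 667 (F = Add(-4372, 5039) = 667)
A = Rational(-727587884, 3) (A = Add(Rational(-2, 3), Mul(Rational(1, 3), Mul(Add(16477, 1685), Add(-15962, -24099)))) = Add(Rational(-2, 3), Mul(Rational(1, 3), Mul(18162, -40061))) = Add(Rational(-2, 3), Mul(Rational(1, 3), -727587882)) = Add(Rational(-2, 3), -242529294) = Rational(-727587884, 3) ≈ -2.4253e+8)
Mul(Add(J, 8990), Pow(Add(A, F), -1)) = Mul(Add(-13050, 8990), Pow(Add(Rational(-727587884, 3), 667), -1)) = Mul(-4060, Pow(Rational(-727585883, 3), -1)) = Mul(-4060, Rational(-3, 727585883)) = Rational(12180, 727585883)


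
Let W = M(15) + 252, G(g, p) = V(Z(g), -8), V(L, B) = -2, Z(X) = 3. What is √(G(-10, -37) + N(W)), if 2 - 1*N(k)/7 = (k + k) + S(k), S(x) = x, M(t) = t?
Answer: I*√5595 ≈ 74.8*I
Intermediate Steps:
G(g, p) = -2
W = 267 (W = 15 + 252 = 267)
N(k) = 14 - 21*k (N(k) = 14 - 7*((k + k) + k) = 14 - 7*(2*k + k) = 14 - 21*k)
√(G(-10, -37) + N(W)) = √(-2 + (14 - 21*267)) = √(-2 + (14 - 5607)) = √(-2 - 5593) = √(-5595) = I*√5595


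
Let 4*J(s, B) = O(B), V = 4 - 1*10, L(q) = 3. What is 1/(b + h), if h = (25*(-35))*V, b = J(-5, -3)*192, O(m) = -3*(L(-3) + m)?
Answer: 1/5250 ≈ 0.00019048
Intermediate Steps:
V = -6 (V = 4 - 10 = -6)
O(m) = -9 - 3*m (O(m) = -3*(3 + m) = -9 - 3*m)
J(s, B) = -9/4 - 3*B/4 (J(s, B) = (-9 - 3*B)/4 = -9/4 - 3*B/4)
b = 0 (b = (-9/4 - ¾*(-3))*192 = (-9/4 + 9/4)*192 = 0*192 = 0)
h = 5250 (h = (25*(-35))*(-6) = -875*(-6) = 5250)
1/(b + h) = 1/(0 + 5250) = 1/5250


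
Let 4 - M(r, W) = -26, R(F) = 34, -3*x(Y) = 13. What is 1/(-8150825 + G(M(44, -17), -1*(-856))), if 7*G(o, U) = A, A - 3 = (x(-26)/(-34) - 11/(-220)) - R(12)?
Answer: -7140/58196921939 ≈ -1.2269e-7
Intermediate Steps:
x(Y) = -13/3 (x(Y) = -1/3*13 = -13/3)
M(r, W) = 30 (M(r, W) = 4 - 1*(-26) = 4 + 26 = 30)
A = -31439/1020 (A = 3 + ((-13/3/(-34) - 11/(-220)) - 1*34) = 3 + ((-13/3*(-1/34) - 11*(-1/220)) - 34) = 3 + ((13/102 + 1/20) - 34) = 3 + (181/1020 - 34) = 3 - 34499/1020 = -31439/1020 ≈ -30.823)
G(o, U) = -31439/7140 (G(o, U) = (1/7)*(-31439/1020) = -31439/7140)
1/(-8150825 + G(M(44, -17), -1*(-856))) = 1/(-8150825 - 31439/7140) = 1/(-58196921939/7140) = -7140/58196921939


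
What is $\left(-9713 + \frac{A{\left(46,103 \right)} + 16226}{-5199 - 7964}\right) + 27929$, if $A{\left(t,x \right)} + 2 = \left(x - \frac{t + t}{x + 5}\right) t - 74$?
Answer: $\frac{6473421698}{355401} \approx 18214.0$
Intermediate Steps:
$A{\left(t,x \right)} = -76 + t \left(x - \frac{2 t}{5 + x}\right)$ ($A{\left(t,x \right)} = -2 + \left(\left(x - \frac{t + t}{x + 5}\right) t - 74\right) = -2 + \left(\left(x - \frac{2 t}{5 + x}\right) t - 74\right) = -2 + \left(t \left(x - \frac{2 t}{5 + x}\right) - 74\right) = -2 + \left(-74 + t \left(x - \frac{2 t}{5 + x}\right)\right) = -76 + t \left(x - \frac{2 t}{5 + x}\right)$)
$\left(-9713 + \frac{A{\left(46,103 \right)} + 16226}{-5199 - 7964}\right) + 27929 = \left(-9713 + \frac{\frac{-380 - 7828 - 2 \cdot 46^{2} + 46 \cdot 103^{2} + 5 \cdot 46 \cdot 103}{5 + 103} + 16226}{-5199 - 7964}\right) + 27929 = \left(-9713 + \frac{\frac{-380 - 7828 - 4232 + 46 \cdot 10609 + 23690}{108} + 16226}{-13163}\right) + 27929 = \left(-9713 + \left(\frac{-380 - 7828 - 4232 + 488014 + 23690}{108} + 16226\right) \left(- \frac{1}{13163}\right)\right) + 27929 = \left(-9713 + \left(\frac{1}{108} \cdot 499264 + 16226\right) \left(- \frac{1}{13163}\right)\right) + 27929 = \left(-9713 + \left(\frac{124816}{27} + 16226\right) \left(- \frac{1}{13163}\right)\right) + 27929 = \left(-9713 + \frac{562918}{27} \left(- \frac{1}{13163}\right)\right) + 27929 = \left(-9713 - \frac{562918}{355401}\right) + 27929 = - \frac{3452572831}{355401} + 27929 = \frac{6473421698}{355401}$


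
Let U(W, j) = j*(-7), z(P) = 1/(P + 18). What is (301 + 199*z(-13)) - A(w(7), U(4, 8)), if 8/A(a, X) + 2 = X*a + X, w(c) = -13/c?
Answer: 39172/115 ≈ 340.63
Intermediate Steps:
z(P) = 1/(18 + P)
U(W, j) = -7*j
A(a, X) = 8/(-2 + X + X*a) (A(a, X) = 8/(-2 + (X*a + X)) = 8/(-2 + (X + X*a)) = 8/(-2 + X + X*a))
(301 + 199*z(-13)) - A(w(7), U(4, 8)) = (301 + 199/(18 - 13)) - 8/(-2 - 7*8 + (-7*8)*(-13/7)) = (301 + 199/5) - 8/(-2 - 56 - (-728)/7) = (301 + 199*(⅕)) - 8/(-2 - 56 - 56*(-13/7)) = (301 + 199/5) - 8/(-2 - 56 + 104) = 1704/5 - 8/46 = 1704/5 - 1*4/23 = 1704/5 - 4/23 = 39172/115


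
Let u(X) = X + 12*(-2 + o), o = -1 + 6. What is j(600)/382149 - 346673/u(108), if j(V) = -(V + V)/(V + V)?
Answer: -14720082269/6114384 ≈ -2407.5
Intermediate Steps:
o = 5
u(X) = 36 + X (u(X) = X + 12*(-2 + 5) = X + 12*3 = X + 36 = 36 + X)
j(V) = -1 (j(V) = -2*V/(2*V) = -2*V*1/(2*V) = -1*1 = -1)
j(600)/382149 - 346673/u(108) = -1/382149 - 346673/(36 + 108) = -1*1/382149 - 346673/144 = -1/382149 - 346673*1/144 = -1/382149 - 346673/144 = -14720082269/6114384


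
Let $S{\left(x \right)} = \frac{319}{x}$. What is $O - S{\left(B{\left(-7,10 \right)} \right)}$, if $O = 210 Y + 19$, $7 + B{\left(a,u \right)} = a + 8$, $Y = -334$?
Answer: $- \frac{420407}{6} \approx -70068.0$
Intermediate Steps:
$B{\left(a,u \right)} = 1 + a$ ($B{\left(a,u \right)} = -7 + \left(a + 8\right) = -7 + \left(8 + a\right) = 1 + a$)
$O = -70121$ ($O = 210 \left(-334\right) + 19 = -70140 + 19 = -70121$)
$O - S{\left(B{\left(-7,10 \right)} \right)} = -70121 - \frac{319}{1 - 7} = -70121 - \frac{319}{-6} = -70121 - 319 \left(- \frac{1}{6}\right) = -70121 - - \frac{319}{6} = -70121 + \frac{319}{6} = - \frac{420407}{6}$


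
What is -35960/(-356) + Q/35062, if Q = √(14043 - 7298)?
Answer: 8990/89 + √6745/35062 ≈ 101.01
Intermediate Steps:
Q = √6745 ≈ 82.128
-35960/(-356) + Q/35062 = -35960/(-356) + √6745/35062 = -35960*(-1/356) + √6745*(1/35062) = 8990/89 + √6745/35062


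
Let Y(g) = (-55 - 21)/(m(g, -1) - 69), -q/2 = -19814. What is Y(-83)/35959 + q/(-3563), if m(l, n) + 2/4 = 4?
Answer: -26667466348/2397710161 ≈ -11.122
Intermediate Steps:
m(l, n) = 7/2 (m(l, n) = -½ + 4 = 7/2)
q = 39628 (q = -2*(-19814) = 39628)
Y(g) = 152/131 (Y(g) = (-55 - 21)/(7/2 - 69) = -76/(-131/2) = -76*(-2/131) = 152/131)
Y(-83)/35959 + q/(-3563) = (152/131)/35959 + 39628/(-3563) = (152/131)*(1/35959) + 39628*(-1/3563) = 152/4710629 - 39628/3563 = -26667466348/2397710161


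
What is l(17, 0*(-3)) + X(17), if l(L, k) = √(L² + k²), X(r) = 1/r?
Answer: 290/17 ≈ 17.059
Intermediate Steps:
l(17, 0*(-3)) + X(17) = √(17² + (0*(-3))²) + 1/17 = √(289 + 0²) + 1/17 = √(289 + 0) + 1/17 = √289 + 1/17 = 17 + 1/17 = 290/17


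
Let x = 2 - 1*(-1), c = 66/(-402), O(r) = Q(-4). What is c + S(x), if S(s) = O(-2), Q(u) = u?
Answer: -279/67 ≈ -4.1642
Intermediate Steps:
O(r) = -4
c = -11/67 (c = 66*(-1/402) = -11/67 ≈ -0.16418)
x = 3 (x = 2 + 1 = 3)
S(s) = -4
c + S(x) = -11/67 - 4 = -279/67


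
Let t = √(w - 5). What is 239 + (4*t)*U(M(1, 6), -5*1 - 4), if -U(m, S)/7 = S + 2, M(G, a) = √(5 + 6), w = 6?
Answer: 435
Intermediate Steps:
M(G, a) = √11
t = 1 (t = √(6 - 5) = √1 = 1)
U(m, S) = -14 - 7*S (U(m, S) = -7*(S + 2) = -7*(2 + S) = -14 - 7*S)
239 + (4*t)*U(M(1, 6), -5*1 - 4) = 239 + (4*1)*(-14 - 7*(-5*1 - 4)) = 239 + 4*(-14 - 7*(-5 - 4)) = 239 + 4*(-14 - 7*(-9)) = 239 + 4*(-14 + 63) = 239 + 4*49 = 239 + 196 = 435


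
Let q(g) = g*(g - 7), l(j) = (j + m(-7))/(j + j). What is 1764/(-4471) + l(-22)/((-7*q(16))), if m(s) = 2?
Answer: -19581587/49574448 ≈ -0.39499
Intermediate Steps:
l(j) = (2 + j)/(2*j) (l(j) = (j + 2)/(j + j) = (2 + j)/((2*j)) = (2 + j)*(1/(2*j)) = (2 + j)/(2*j))
q(g) = g*(-7 + g)
1764/(-4471) + l(-22)/((-7*q(16))) = 1764/(-4471) + ((½)*(2 - 22)/(-22))/((-112*(-7 + 16))) = 1764*(-1/4471) + ((½)*(-1/22)*(-20))/((-112*9)) = -1764/4471 + 5/(11*((-7*144))) = -1764/4471 + (5/11)/(-1008) = -1764/4471 + (5/11)*(-1/1008) = -1764/4471 - 5/11088 = -19581587/49574448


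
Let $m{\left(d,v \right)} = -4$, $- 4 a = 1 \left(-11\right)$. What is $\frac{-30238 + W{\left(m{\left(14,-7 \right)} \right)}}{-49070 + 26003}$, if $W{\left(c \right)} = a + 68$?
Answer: $\frac{40223}{30756} \approx 1.3078$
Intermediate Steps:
$a = \frac{11}{4}$ ($a = - \frac{1 \left(-11\right)}{4} = \left(- \frac{1}{4}\right) \left(-11\right) = \frac{11}{4} \approx 2.75$)
$W{\left(c \right)} = \frac{283}{4}$ ($W{\left(c \right)} = \frac{11}{4} + 68 = \frac{283}{4}$)
$\frac{-30238 + W{\left(m{\left(14,-7 \right)} \right)}}{-49070 + 26003} = \frac{-30238 + \frac{283}{4}}{-49070 + 26003} = - \frac{120669}{4 \left(-23067\right)} = \left(- \frac{120669}{4}\right) \left(- \frac{1}{23067}\right) = \frac{40223}{30756}$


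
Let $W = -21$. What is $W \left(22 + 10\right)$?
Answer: $-672$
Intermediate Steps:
$W \left(22 + 10\right) = - 21 \left(22 + 10\right) = \left(-21\right) 32 = -672$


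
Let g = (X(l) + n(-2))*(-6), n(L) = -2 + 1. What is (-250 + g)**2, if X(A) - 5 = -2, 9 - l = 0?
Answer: 68644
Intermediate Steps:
l = 9 (l = 9 - 1*0 = 9 + 0 = 9)
n(L) = -1
X(A) = 3 (X(A) = 5 - 2 = 3)
g = -12 (g = (3 - 1)*(-6) = 2*(-6) = -12)
(-250 + g)**2 = (-250 - 12)**2 = (-262)**2 = 68644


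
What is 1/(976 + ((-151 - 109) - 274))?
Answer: 1/442 ≈ 0.0022624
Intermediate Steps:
1/(976 + ((-151 - 109) - 274)) = 1/(976 + (-260 - 274)) = 1/(976 - 534) = 1/442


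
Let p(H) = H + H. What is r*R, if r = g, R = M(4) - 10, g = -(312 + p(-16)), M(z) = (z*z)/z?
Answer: 1680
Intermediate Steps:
p(H) = 2*H
M(z) = z (M(z) = z²/z = z)
g = -280 (g = -(312 + 2*(-16)) = -(312 - 32) = -1*280 = -280)
R = -6 (R = 4 - 10 = -6)
r = -280
r*R = -280*(-6) = 1680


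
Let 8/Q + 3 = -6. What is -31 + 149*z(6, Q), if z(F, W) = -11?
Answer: -1670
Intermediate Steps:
Q = -8/9 (Q = 8/(-3 - 6) = 8/(-9) = 8*(-1/9) = -8/9 ≈ -0.88889)
-31 + 149*z(6, Q) = -31 + 149*(-11) = -31 - 1639 = -1670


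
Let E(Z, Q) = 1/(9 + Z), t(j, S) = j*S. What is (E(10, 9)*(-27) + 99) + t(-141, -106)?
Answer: 285828/19 ≈ 15044.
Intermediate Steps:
t(j, S) = S*j
(E(10, 9)*(-27) + 99) + t(-141, -106) = (-27/(9 + 10) + 99) - 106*(-141) = (-27/19 + 99) + 14946 = 1854/19 + 14946 = 285828/19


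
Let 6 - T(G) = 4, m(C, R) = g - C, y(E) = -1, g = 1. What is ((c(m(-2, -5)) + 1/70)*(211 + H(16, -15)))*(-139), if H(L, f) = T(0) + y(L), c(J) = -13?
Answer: 13393206/35 ≈ 3.8266e+5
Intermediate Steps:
m(C, R) = 1 - C
T(G) = 2 (T(G) = 6 - 1*4 = 6 - 4 = 2)
H(L, f) = 1 (H(L, f) = 2 - 1 = 1)
((c(m(-2, -5)) + 1/70)*(211 + H(16, -15)))*(-139) = ((-13 + 1/70)*(211 + 1))*(-139) = ((-13 + 1/70)*212)*(-139) = -909/70*212*(-139) = -96354/35*(-139) = 13393206/35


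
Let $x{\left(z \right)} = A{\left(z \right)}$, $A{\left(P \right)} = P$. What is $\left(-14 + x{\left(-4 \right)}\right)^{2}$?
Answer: $324$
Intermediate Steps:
$x{\left(z \right)} = z$
$\left(-14 + x{\left(-4 \right)}\right)^{2} = \left(-14 - 4\right)^{2} = \left(-18\right)^{2} = 324$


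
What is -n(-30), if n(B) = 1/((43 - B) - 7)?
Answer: -1/66 ≈ -0.015152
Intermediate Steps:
n(B) = 1/(36 - B)
-n(-30) = -(-1)/(-36 - 30) = -(-1)/(-66) = -(-1)*(-1)/66 = -1*1/66 = -1/66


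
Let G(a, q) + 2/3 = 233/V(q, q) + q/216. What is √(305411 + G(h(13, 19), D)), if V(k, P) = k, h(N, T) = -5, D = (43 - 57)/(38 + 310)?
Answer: √16001690829397/7308 ≈ 547.37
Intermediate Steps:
D = -7/174 (D = -14/348 = -14*1/348 = -7/174 ≈ -0.040230)
G(a, q) = -⅔ + 233/q + q/216 (G(a, q) = -⅔ + (233/q + q/216) = -⅔ + 233/q + q/216)
√(305411 + G(h(13, 19), D)) = √(305411 + (50328 - 7*(-144 - 7/174)/174)/(216*(-7/174))) = √(305411 + (1/216)*(-174/7)*(50328 - 7/174*(-25063/174))) = √(305411 + (1/216)*(-174/7)*(50328 + 175441/30276)) = √(305411 + (1/216)*(-174/7)*(1523905969/30276)) = √(305411 - 1523905969/263088) = √(78826063199/263088) = √16001690829397/7308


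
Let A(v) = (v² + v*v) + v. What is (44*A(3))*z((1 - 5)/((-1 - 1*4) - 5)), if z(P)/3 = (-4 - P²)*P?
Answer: -576576/125 ≈ -4612.6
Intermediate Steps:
A(v) = v + 2*v² (A(v) = (v² + v²) + v = 2*v² + v = v + 2*v²)
z(P) = 3*P*(-4 - P²) (z(P) = 3*((-4 - P²)*P) = 3*(P*(-4 - P²)) = 3*P*(-4 - P²))
(44*A(3))*z((1 - 5)/((-1 - 1*4) - 5)) = (44*(3*(1 + 2*3)))*(-3*(1 - 5)/((-1 - 1*4) - 5)*(4 + ((1 - 5)/((-1 - 1*4) - 5))²)) = (44*(3*(1 + 6)))*(-3*(-4/((-1 - 4) - 5))*(4 + (-4/((-1 - 4) - 5))²)) = (44*(3*7))*(-3*(-4/(-5 - 5))*(4 + (-4/(-5 - 5))²)) = (44*21)*(-3*(-4/(-10))*(4 + (-4/(-10))²)) = 924*(-3*(-4*(-⅒))*(4 + (-4*(-⅒))²)) = 924*(-3*⅖*(4 + (⅖)²)) = 924*(-3*⅖*(4 + 4/25)) = 924*(-3*⅖*104/25) = 924*(-624/125) = -576576/125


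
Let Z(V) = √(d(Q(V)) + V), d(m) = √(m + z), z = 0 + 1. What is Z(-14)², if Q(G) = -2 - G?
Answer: -14 + √13 ≈ -10.394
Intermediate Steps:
z = 1
d(m) = √(1 + m) (d(m) = √(m + 1) = √(1 + m))
Z(V) = √(V + √(-1 - V)) (Z(V) = √(√(1 + (-2 - V)) + V) = √(√(-1 - V) + V) = √(V + √(-1 - V)))
Z(-14)² = (√(-14 + √(-1 - 1*(-14))))² = (√(-14 + √(-1 + 14)))² = (√(-14 + √13))² = -14 + √13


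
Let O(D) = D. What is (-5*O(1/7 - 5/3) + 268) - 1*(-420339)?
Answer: 8832907/21 ≈ 4.2061e+5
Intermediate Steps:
(-5*O(1/7 - 5/3) + 268) - 1*(-420339) = (-5*(1/7 - 5/3) + 268) - 1*(-420339) = (-5*(1*(1/7) - 5*1/3) + 268) + 420339 = (-5*(1/7 - 5/3) + 268) + 420339 = (-5*(-32/21) + 268) + 420339 = (160/21 + 268) + 420339 = 5788/21 + 420339 = 8832907/21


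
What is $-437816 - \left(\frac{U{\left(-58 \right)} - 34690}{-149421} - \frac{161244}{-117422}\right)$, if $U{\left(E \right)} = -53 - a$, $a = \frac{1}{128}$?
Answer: $- \frac{491625394000600279}{1122900010368} \approx -4.3782 \cdot 10^{5}$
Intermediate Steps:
$a = \frac{1}{128} \approx 0.0078125$
$U{\left(E \right)} = - \frac{6785}{128}$ ($U{\left(E \right)} = -53 - \frac{1}{128} = - \frac{6785}{128}$)
$-437816 - \left(\frac{U{\left(-58 \right)} - 34690}{-149421} - \frac{161244}{-117422}\right) = -437816 - \left(\frac{- \frac{6785}{128} - 34690}{-149421} - \frac{161244}{-117422}\right) = -437816 - \left(\left(- \frac{4447105}{128}\right) \left(- \frac{1}{149421}\right) - - \frac{80622}{58711}\right) = -437816 - \left(\frac{4447105}{19125888} + \frac{80622}{58711}\right) = -437816 - \frac{1803061323991}{1122900010368} = - \frac{491625394000600279}{1122900010368}$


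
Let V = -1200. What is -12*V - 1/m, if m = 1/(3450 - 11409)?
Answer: 22359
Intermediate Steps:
m = -1/7959 (m = 1/(-7959) = -1/7959 ≈ -0.00012564)
-12*V - 1/m = -12*(-1200) - 1/(-1/7959) = 14400 - 1*(-7959) = 14400 + 7959 = 22359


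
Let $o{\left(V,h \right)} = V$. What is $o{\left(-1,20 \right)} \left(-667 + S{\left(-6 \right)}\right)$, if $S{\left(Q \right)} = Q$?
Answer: $673$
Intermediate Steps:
$o{\left(-1,20 \right)} \left(-667 + S{\left(-6 \right)}\right) = - (-667 - 6) = \left(-1\right) \left(-673\right) = 673$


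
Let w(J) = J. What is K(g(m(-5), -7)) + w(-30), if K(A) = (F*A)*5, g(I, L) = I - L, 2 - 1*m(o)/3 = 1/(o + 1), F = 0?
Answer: -30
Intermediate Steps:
m(o) = 6 - 3/(1 + o) (m(o) = 6 - 3/(o + 1) = 6 - 3/(1 + o))
K(A) = 0 (K(A) = (0*A)*5 = 0*5 = 0)
K(g(m(-5), -7)) + w(-30) = 0 - 30 = -30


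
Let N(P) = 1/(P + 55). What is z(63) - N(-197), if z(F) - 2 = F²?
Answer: 563883/142 ≈ 3971.0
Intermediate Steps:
z(F) = 2 + F²
N(P) = 1/(55 + P)
z(63) - N(-197) = (2 + 63²) - 1/(55 - 197) = (2 + 3969) - 1/(-142) = 3971 - 1*(-1/142) = 3971 + 1/142 = 563883/142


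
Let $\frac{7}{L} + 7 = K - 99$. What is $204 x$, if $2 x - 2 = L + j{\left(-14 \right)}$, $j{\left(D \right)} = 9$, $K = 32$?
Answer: $\frac{41157}{37} \approx 1112.4$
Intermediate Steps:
$L = - \frac{7}{74}$ ($L = \frac{7}{-7 + \left(32 - 99\right)} = \frac{7}{-7 - 67} = \frac{7}{-74} = 7 \left(- \frac{1}{74}\right) = - \frac{7}{74} \approx -0.094595$)
$x = \frac{807}{148}$ ($x = 1 + \frac{- \frac{7}{74} + 9}{2} = 1 + \frac{1}{2} \cdot \frac{659}{74} = 1 + \frac{659}{148} = \frac{807}{148} \approx 5.4527$)
$204 x = 204 \cdot \frac{807}{148} = \frac{41157}{37}$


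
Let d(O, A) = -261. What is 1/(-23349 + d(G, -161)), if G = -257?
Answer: -1/23610 ≈ -4.2355e-5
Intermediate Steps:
1/(-23349 + d(G, -161)) = 1/(-23349 - 261) = 1/(-23610) = -1/23610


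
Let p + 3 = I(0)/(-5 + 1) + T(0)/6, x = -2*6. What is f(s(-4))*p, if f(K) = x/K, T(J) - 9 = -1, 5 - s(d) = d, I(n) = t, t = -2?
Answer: 14/9 ≈ 1.5556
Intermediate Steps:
I(n) = -2
s(d) = 5 - d
T(J) = 8 (T(J) = 9 - 1 = 8)
x = -12
p = -7/6 (p = -3 + (-2/(-5 + 1) + 8/6) = -3 + (-2/(-4) + 8*(⅙)) = -3 + (-2*(-¼) + 4/3) = -3 + (½ + 4/3) = -3 + 11/6 = -7/6 ≈ -1.1667)
f(K) = -12/K
f(s(-4))*p = -12/(5 - 1*(-4))*(-7/6) = -12/(5 + 4)*(-7/6) = -12/9*(-7/6) = -12*⅑*(-7/6) = -4/3*(-7/6) = 14/9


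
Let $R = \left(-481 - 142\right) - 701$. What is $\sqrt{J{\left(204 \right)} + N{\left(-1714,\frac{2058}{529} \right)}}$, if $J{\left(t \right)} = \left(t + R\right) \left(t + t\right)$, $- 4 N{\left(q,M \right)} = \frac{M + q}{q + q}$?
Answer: $\frac{i \sqrt{710159026445474}}{39422} \approx 675.99 i$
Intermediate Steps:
$N{\left(q,M \right)} = - \frac{M + q}{8 q}$ ($N{\left(q,M \right)} = - \frac{\left(M + q\right) \frac{1}{q + q}}{4} = - \frac{\left(M + q\right) \frac{1}{2 q}}{4} = - \frac{\frac{1}{2} \frac{1}{q} \left(M + q\right)}{4} = - \frac{M + q}{8 q}$)
$R = -1324$ ($R = -623 - 701 = -1324$)
$J{\left(t \right)} = 2 t \left(-1324 + t\right)$ ($J{\left(t \right)} = \left(t - 1324\right) \left(t + t\right) = \left(-1324 + t\right) 2 t = 2 t \left(-1324 + t\right)$)
$\sqrt{J{\left(204 \right)} + N{\left(-1714,\frac{2058}{529} \right)}} = \sqrt{2 \cdot 204 \left(-1324 + 204\right) + \frac{- \frac{2058}{529} - -1714}{8 \left(-1714\right)}} = \sqrt{2 \cdot 204 \left(-1120\right) + \frac{1}{8} \left(- \frac{1}{1714}\right) \left(- \frac{2058}{529} + 1714\right)} = \sqrt{-456960 + \frac{1}{8} \left(- \frac{1}{1714}\right) \left(\left(-1\right) \frac{2058}{529} + 1714\right)} = \sqrt{-456960 + \frac{1}{8} \left(- \frac{1}{1714}\right) \left(- \frac{2058}{529} + 1714\right)} = \sqrt{-456960 + \frac{1}{8} \left(- \frac{1}{1714}\right) \frac{904648}{529}} = \sqrt{-456960 - \frac{113081}{906706}} = \sqrt{- \frac{414328486841}{906706}} = \frac{i \sqrt{710159026445474}}{39422}$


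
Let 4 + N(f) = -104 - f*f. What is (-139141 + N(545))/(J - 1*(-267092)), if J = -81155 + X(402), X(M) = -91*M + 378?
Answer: -436274/149733 ≈ -2.9137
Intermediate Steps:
X(M) = 378 - 91*M
J = -117359 (J = -81155 + (378 - 91*402) = -81155 + (378 - 36582) = -81155 - 36204 = -117359)
N(f) = -108 - f**2 (N(f) = -4 + (-104 - f*f) = -4 + (-104 - f**2) = -108 - f**2)
(-139141 + N(545))/(J - 1*(-267092)) = (-139141 + (-108 - 1*545**2))/(-117359 - 1*(-267092)) = (-139141 + (-108 - 1*297025))/(-117359 + 267092) = (-139141 + (-108 - 297025))/149733 = (-139141 - 297133)*(1/149733) = -436274*1/149733 = -436274/149733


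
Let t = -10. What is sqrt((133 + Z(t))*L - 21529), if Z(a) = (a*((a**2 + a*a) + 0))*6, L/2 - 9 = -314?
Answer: sqrt(7217341) ≈ 2686.5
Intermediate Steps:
L = -610 (L = 18 + 2*(-314) = 18 - 628 = -610)
Z(a) = 12*a**3 (Z(a) = (a*((a**2 + a**2) + 0))*6 = (a*(2*a**2 + 0))*6 = (a*(2*a**2))*6 = (2*a**3)*6 = 12*a**3)
sqrt((133 + Z(t))*L - 21529) = sqrt((133 + 12*(-10)**3)*(-610) - 21529) = sqrt((133 + 12*(-1000))*(-610) - 21529) = sqrt((133 - 12000)*(-610) - 21529) = sqrt(-11867*(-610) - 21529) = sqrt(7238870 - 21529) = sqrt(7217341)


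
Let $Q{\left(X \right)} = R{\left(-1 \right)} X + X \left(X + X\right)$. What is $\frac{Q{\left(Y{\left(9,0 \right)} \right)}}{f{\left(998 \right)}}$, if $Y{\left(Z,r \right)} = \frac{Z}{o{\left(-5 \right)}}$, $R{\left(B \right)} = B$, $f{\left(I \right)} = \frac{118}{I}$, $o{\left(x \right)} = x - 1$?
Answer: $\frac{2994}{59} \approx 50.746$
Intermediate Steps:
$o{\left(x \right)} = -1 + x$ ($o{\left(x \right)} = x - 1 = -1 + x$)
$Y{\left(Z,r \right)} = - \frac{Z}{6}$ ($Y{\left(Z,r \right)} = \frac{Z}{-1 - 5} = \frac{Z}{-6} = Z \left(- \frac{1}{6}\right) = - \frac{Z}{6}$)
$Q{\left(X \right)} = - X + 2 X^{2}$ ($Q{\left(X \right)} = - X + X \left(X + X\right) = - X + X 2 X = - X + 2 X^{2}$)
$\frac{Q{\left(Y{\left(9,0 \right)} \right)}}{f{\left(998 \right)}} = \frac{\left(- \frac{1}{6}\right) 9 \left(-1 + 2 \left(\left(- \frac{1}{6}\right) 9\right)\right)}{118 \cdot \frac{1}{998}} = \frac{\left(- \frac{3}{2}\right) \left(-1 + 2 \left(- \frac{3}{2}\right)\right)}{118 \cdot \frac{1}{998}} = \frac{\left(- \frac{3}{2}\right) \left(-1 - 3\right)}{\frac{59}{499}} = \left(- \frac{3}{2}\right) \left(-4\right) \frac{499}{59} = 6 \cdot \frac{499}{59} = \frac{2994}{59}$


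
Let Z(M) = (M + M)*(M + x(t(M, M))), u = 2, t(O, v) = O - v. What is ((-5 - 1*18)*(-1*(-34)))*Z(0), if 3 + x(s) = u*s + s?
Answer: 0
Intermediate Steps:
x(s) = -3 + 3*s (x(s) = -3 + (2*s + s) = -3 + 3*s)
Z(M) = 2*M*(-3 + M) (Z(M) = (M + M)*(M + (-3 + 3*(M - M))) = (2*M)*(M + (-3 + 3*0)) = (2*M)*(M + (-3 + 0)) = (2*M)*(M - 3) = (2*M)*(-3 + M) = 2*M*(-3 + M))
((-5 - 1*18)*(-1*(-34)))*Z(0) = ((-5 - 1*18)*(-1*(-34)))*(2*0*(-3 + 0)) = ((-5 - 18)*34)*(2*0*(-3)) = -23*34*0 = -782*0 = 0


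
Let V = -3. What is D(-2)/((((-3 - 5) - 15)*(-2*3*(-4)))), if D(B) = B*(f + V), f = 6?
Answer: 1/92 ≈ 0.010870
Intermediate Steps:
D(B) = 3*B (D(B) = B*(6 - 3) = B*3 = 3*B)
D(-2)/((((-3 - 5) - 15)*(-2*3*(-4)))) = (3*(-2))/((((-3 - 5) - 15)*(-2*3*(-4)))) = -6*1/(24*(-8 - 15)) = -6/((-23*24)) = -6/(-552) = -6*(-1/552) = 1/92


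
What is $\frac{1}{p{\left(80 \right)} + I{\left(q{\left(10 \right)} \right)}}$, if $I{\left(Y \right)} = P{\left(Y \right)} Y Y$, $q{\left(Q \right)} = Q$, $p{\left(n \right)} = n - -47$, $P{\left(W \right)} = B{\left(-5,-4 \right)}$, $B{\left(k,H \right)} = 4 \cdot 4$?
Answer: $\frac{1}{1727} \approx 0.00057904$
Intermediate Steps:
$B{\left(k,H \right)} = 16$
$P{\left(W \right)} = 16$
$p{\left(n \right)} = 47 + n$ ($p{\left(n \right)} = n + 47 = 47 + n$)
$I{\left(Y \right)} = 16 Y^{2}$ ($I{\left(Y \right)} = 16 Y Y = 16 Y^{2}$)
$\frac{1}{p{\left(80 \right)} + I{\left(q{\left(10 \right)} \right)}} = \frac{1}{\left(47 + 80\right) + 16 \cdot 10^{2}} = \frac{1}{127 + 16 \cdot 100} = \frac{1}{127 + 1600} = \frac{1}{1727}$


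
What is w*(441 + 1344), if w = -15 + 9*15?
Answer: 214200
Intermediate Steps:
w = 120 (w = -15 + 135 = 120)
w*(441 + 1344) = 120*(441 + 1344) = 120*1785 = 214200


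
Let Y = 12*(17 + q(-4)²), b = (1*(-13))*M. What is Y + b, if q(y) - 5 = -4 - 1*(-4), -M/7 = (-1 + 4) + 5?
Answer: 1232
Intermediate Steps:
M = -56 (M = -7*((-1 + 4) + 5) = -7*(3 + 5) = -7*8 = -56)
q(y) = 5 (q(y) = 5 + (-4 - 1*(-4)) = 5 + (-4 + 4) = 5 + 0 = 5)
b = 728 (b = (1*(-13))*(-56) = -13*(-56) = 728)
Y = 504 (Y = 12*(17 + 5²) = 12*(17 + 25) = 12*42 = 504)
Y + b = 504 + 728 = 1232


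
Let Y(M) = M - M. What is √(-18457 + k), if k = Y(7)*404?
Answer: I*√18457 ≈ 135.86*I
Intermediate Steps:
Y(M) = 0
k = 0 (k = 0*404 = 0)
√(-18457 + k) = √(-18457 + 0) = √(-18457) = I*√18457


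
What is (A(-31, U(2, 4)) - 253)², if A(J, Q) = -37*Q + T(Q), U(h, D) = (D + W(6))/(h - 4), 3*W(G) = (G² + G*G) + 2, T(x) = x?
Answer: 69169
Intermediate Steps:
W(G) = ⅔ + 2*G²/3 (W(G) = ((G² + G*G) + 2)/3 = ((G² + G²) + 2)/3 = (2*G² + 2)/3 = (2 + 2*G²)/3 = ⅔ + 2*G²/3)
U(h, D) = (74/3 + D)/(-4 + h) (U(h, D) = (D + (⅔ + (⅔)*6²))/(h - 4) = (D + (⅔ + (⅔)*36))/(-4 + h) = (D + (⅔ + 24))/(-4 + h) = (D + 74/3)/(-4 + h) = (74/3 + D)/(-4 + h))
A(J, Q) = -36*Q (A(J, Q) = -37*Q + Q = -36*Q)
(A(-31, U(2, 4)) - 253)² = (-36*(74/3 + 4)/(-4 + 2) - 253)² = (-36*86/((-2)*3) - 253)² = (-(-18)*86/3 - 253)² = (-36*(-43/3) - 253)² = (516 - 253)² = 263² = 69169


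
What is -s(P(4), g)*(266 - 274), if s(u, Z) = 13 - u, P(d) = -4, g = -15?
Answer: 136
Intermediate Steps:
-s(P(4), g)*(266 - 274) = -(13 - 1*(-4))*(266 - 274) = -(13 + 4)*(-8) = -17*(-8) = -1*(-136) = 136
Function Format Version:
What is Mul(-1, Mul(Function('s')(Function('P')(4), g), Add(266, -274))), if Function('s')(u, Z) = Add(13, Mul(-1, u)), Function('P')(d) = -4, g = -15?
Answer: 136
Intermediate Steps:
Mul(-1, Mul(Function('s')(Function('P')(4), g), Add(266, -274))) = Mul(-1, Mul(Add(13, Mul(-1, -4)), Add(266, -274))) = Mul(-1, Mul(Add(13, 4), -8)) = Mul(-1, Mul(17, -8)) = Mul(-1, -136) = 136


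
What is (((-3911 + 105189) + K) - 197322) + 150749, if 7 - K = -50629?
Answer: 105341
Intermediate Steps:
K = 50636 (K = 7 - 1*(-50629) = 7 + 50629 = 50636)
(((-3911 + 105189) + K) - 197322) + 150749 = (((-3911 + 105189) + 50636) - 197322) + 150749 = ((101278 + 50636) - 197322) + 150749 = (151914 - 197322) + 150749 = -45408 + 150749 = 105341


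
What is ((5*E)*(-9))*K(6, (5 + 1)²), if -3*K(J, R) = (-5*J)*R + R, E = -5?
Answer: 78300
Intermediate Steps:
K(J, R) = -R/3 + 5*J*R/3 (K(J, R) = -((-5*J)*R + R)/3 = -(-5*J*R + R)/3 = -(R - 5*J*R)/3 = -R/3 + 5*J*R/3)
((5*E)*(-9))*K(6, (5 + 1)²) = ((5*(-5))*(-9))*((5 + 1)²*(-1 + 5*6)/3) = (-25*(-9))*((⅓)*6²*(-1 + 30)) = 225*((⅓)*36*29) = 225*348 = 78300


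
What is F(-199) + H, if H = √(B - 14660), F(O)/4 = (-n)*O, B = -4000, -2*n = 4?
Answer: -1592 + 2*I*√4665 ≈ -1592.0 + 136.6*I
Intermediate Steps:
n = -2 (n = -½*4 = -2)
F(O) = 8*O (F(O) = 4*((-1*(-2))*O) = 4*(2*O) = 8*O)
H = 2*I*√4665 (H = √(-4000 - 14660) = √(-18660) = 2*I*√4665 ≈ 136.6*I)
F(-199) + H = 8*(-199) + 2*I*√4665 = -1592 + 2*I*√4665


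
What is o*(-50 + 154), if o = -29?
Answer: -3016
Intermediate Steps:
o*(-50 + 154) = -29*(-50 + 154) = -29*104 = -3016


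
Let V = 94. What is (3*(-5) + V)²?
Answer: 6241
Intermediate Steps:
(3*(-5) + V)² = (3*(-5) + 94)² = (-15 + 94)² = 79² = 6241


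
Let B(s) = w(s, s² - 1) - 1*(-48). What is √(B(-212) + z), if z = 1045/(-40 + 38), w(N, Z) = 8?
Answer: I*√1866/2 ≈ 21.599*I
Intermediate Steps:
B(s) = 56 (B(s) = 8 - 1*(-48) = 8 + 48 = 56)
z = -1045/2 (z = 1045/(-2) = -½*1045 = -1045/2 ≈ -522.50)
√(B(-212) + z) = √(56 - 1045/2) = √(-933/2) = I*√1866/2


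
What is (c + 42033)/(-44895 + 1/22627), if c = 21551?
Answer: -359678792/253959791 ≈ -1.4163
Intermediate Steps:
(c + 42033)/(-44895 + 1/22627) = (21551 + 42033)/(-44895 + 1/22627) = 63584/(-44895 + 1/22627) = 63584/(-1015839164/22627) = 63584*(-22627/1015839164) = -359678792/253959791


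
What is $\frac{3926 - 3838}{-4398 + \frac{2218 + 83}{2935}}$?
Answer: $- \frac{258280}{12905829} \approx -0.020013$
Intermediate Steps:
$\frac{3926 - 3838}{-4398 + \frac{2218 + 83}{2935}} = \frac{88}{-4398 + 2301 \cdot \frac{1}{2935}} = \frac{88}{-4398 + \frac{2301}{2935}} = \frac{88}{- \frac{12905829}{2935}} = 88 \left(- \frac{2935}{12905829}\right) = - \frac{258280}{12905829}$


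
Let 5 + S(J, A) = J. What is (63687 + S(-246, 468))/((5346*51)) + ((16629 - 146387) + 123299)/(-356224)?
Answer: 1107202099/4414684032 ≈ 0.25080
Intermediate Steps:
S(J, A) = -5 + J
(63687 + S(-246, 468))/((5346*51)) + ((16629 - 146387) + 123299)/(-356224) = (63687 + (-5 - 246))/((5346*51)) + ((16629 - 146387) + 123299)/(-356224) = (63687 - 251)/272646 + (-129758 + 123299)*(-1/356224) = 63436*(1/272646) - 6459*(-1/356224) = 31718/136323 + 6459/356224 = 1107202099/4414684032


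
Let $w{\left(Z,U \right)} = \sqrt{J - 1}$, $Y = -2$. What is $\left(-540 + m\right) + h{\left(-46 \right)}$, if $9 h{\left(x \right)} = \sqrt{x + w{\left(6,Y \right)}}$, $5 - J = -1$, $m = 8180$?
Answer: $7640 + \frac{\sqrt{-46 + \sqrt{5}}}{9} \approx 7640.0 + 0.73505 i$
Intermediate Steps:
$J = 6$ ($J = 5 - -1 = 5 + 1 = 6$)
$w{\left(Z,U \right)} = \sqrt{5}$ ($w{\left(Z,U \right)} = \sqrt{6 - 1} = \sqrt{5}$)
$h{\left(x \right)} = \frac{\sqrt{x + \sqrt{5}}}{9}$
$\left(-540 + m\right) + h{\left(-46 \right)} = \left(-540 + 8180\right) + \frac{\sqrt{-46 + \sqrt{5}}}{9} = 7640 + \frac{\sqrt{-46 + \sqrt{5}}}{9}$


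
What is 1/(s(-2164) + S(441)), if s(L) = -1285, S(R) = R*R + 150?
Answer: 1/193346 ≈ 5.1721e-6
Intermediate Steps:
S(R) = 150 + R**2 (S(R) = R**2 + 150 = 150 + R**2)
1/(s(-2164) + S(441)) = 1/(-1285 + (150 + 441**2)) = 1/(-1285 + (150 + 194481)) = 1/(-1285 + 194631) = 1/193346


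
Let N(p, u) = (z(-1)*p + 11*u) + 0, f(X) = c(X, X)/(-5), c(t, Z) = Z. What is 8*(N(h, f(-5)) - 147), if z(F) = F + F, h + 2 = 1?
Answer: -1072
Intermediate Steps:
h = -1 (h = -2 + 1 = -1)
z(F) = 2*F
f(X) = -X/5 (f(X) = X/(-5) = X*(-1/5) = -X/5)
N(p, u) = -2*p + 11*u (N(p, u) = ((2*(-1))*p + 11*u) + 0 = (-2*p + 11*u) + 0 = -2*p + 11*u)
8*(N(h, f(-5)) - 147) = 8*((-2*(-1) + 11*(-1/5*(-5))) - 147) = 8*((2 + 11*1) - 147) = 8*((2 + 11) - 147) = 8*(13 - 147) = 8*(-134) = -1072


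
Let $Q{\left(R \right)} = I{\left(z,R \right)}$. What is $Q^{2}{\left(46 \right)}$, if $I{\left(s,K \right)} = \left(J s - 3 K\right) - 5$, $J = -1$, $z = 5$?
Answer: $21904$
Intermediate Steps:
$I{\left(s,K \right)} = -5 - s - 3 K$ ($I{\left(s,K \right)} = \left(- s - 3 K\right) - 5 = -5 - s - 3 K$)
$Q{\left(R \right)} = -10 - 3 R$ ($Q{\left(R \right)} = -5 - 5 - 3 R = -10 - 3 R$)
$Q^{2}{\left(46 \right)} = \left(-10 - 138\right)^{2} = \left(-148\right)^{2} = 21904$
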